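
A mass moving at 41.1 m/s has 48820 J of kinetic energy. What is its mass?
m = 2·KE/v² = 2·48820/(41.1)² = 57.8 kg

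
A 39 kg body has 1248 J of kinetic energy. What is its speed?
v = √(2·KE/m) = √(2·1248/39) = 8.0 m/s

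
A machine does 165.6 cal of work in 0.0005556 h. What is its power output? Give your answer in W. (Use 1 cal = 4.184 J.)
Convert to SI: W = 692.87 J, t = 2.00016 s
P = W/t = 692.87/2.00016 = 346.4 W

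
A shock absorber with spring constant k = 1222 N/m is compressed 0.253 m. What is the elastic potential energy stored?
PE = ½kx² = ½(1222)(0.253)² = 39.11 J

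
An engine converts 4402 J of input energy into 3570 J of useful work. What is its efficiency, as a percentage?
η = W_out/W_in = 3570/4402 = 81.1%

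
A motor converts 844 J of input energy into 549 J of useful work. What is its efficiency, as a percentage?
η = W_out/W_in = 549/844 = 65.05%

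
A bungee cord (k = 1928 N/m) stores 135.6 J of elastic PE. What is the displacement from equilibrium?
x = √(2·PE/k) = √(2·135.6/1928) = 0.3751 m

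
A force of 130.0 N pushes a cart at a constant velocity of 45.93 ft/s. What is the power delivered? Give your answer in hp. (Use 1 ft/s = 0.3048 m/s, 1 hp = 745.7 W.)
Convert to SI: F = 130.0 N, v = 13.9995 m/s
P = Fv = (130.0)(13.9995) = 1819.93 W = 2.441 hp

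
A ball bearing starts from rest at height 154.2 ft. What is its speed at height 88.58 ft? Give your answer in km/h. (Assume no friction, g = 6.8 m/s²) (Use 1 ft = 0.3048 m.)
Convert to SI: h₁−h₂ = 20.001 m
mgh₁ = mgh₂ + ½mv² ⇒ v = √(2g(h₁−h₂)) = √(2·6.8·20.001) = 16.4928 m/s = 59.37 km/h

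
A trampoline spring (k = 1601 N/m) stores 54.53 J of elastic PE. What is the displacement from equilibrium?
x = √(2·PE/k) = √(2·54.53/1601) = 0.261 m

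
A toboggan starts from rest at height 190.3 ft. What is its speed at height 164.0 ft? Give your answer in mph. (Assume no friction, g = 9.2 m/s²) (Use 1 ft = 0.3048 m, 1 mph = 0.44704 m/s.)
Convert to SI: h₁−h₂ = 8.01624 m
mgh₁ = mgh₂ + ½mv² ⇒ v = √(2g(h₁−h₂)) = √(2·9.2·8.01624) = 12.1449 m/s = 27.17 mph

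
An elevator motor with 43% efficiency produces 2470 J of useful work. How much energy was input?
W_in = W_out/η = 2470/0.43 = 5744 J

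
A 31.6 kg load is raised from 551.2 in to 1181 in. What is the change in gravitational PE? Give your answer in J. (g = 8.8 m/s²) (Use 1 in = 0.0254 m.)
Convert to SI: m = 31.6 kg, Δh = 15.9969 m
ΔPE = mgΔh = (31.6)(8.8)(15.9969) = 4448 J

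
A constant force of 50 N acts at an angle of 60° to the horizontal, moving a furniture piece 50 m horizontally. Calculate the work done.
W = F·d·cosθ = (50)(50)cos(60°) = 1250 J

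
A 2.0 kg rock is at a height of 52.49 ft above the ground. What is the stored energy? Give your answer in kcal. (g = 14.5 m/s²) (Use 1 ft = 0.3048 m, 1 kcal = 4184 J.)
Convert to SI: m = 2.0 kg, h = 15.999 m
PE = mgh = (2.0)(14.5)(15.999) = 463.97 J = 0.1109 kcal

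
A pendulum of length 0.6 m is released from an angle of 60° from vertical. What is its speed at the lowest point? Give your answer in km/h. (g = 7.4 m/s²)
h = L(1 − cosθ) = 0.6(1 − cos60°) = 0.3 m
v = √(2gh) = √(2·7.4·0.3) = 2.10713 m/s = 7.586 km/h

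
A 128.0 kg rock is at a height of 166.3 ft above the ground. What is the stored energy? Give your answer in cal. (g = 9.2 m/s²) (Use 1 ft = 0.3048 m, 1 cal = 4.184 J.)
Convert to SI: m = 128.0 kg, h = 50.6882 m
PE = mgh = (128.0)(9.2)(50.6882) = 59690.5 J = 14270 cal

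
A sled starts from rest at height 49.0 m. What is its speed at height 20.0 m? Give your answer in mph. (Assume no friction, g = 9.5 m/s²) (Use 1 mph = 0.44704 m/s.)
mgh₁ = mgh₂ + ½mv² ⇒ v = √(2g(h₁−h₂)) = √(2·9.5·29.0) = 23.4734 m/s = 52.51 mph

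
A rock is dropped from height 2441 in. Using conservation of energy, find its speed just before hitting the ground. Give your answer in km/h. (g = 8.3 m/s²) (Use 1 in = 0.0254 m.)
Convert to SI: h = 62.0014 m
mgh = ½mv² ⇒ v = √(2gh) = √(2·8.3·62.0014) = 32.0815 m/s = 115.5 km/h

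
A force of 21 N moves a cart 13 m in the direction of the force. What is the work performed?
W = F·d = (21)(13) = 273.0 J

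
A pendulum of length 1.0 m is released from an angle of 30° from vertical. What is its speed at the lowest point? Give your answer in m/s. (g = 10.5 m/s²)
h = L(1 − cosθ) = 1.0(1 − cos30°) = 0.133975 m
v = √(2gh) = √(2·10.5·0.133975) = 1.677 m/s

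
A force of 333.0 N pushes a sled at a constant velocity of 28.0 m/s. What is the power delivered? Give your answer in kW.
P = Fv = (333.0)(28.0) = 9324.0 W = 9.324 kW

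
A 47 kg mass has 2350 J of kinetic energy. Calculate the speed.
v = √(2·KE/m) = √(2·2350/47) = 10.0 m/s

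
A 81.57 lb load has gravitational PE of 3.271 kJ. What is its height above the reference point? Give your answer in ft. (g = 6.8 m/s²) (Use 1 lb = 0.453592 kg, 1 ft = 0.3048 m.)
Convert to SI: m = 36.9995 kg, PE = 3271.0 J
h = PE/(mg) = 3271.0/(36.9995·6.8) = 13.001 m = 42.65 ft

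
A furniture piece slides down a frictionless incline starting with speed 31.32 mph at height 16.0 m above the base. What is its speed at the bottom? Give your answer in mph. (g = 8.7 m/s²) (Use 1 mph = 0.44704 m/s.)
Convert to SI: v₀ = 14.0013 m/s, h = 16.0 m
½mv₀² + mgh = ½mv² ⇒ v = √(v₀² + 2gh) = √(14.0013² + 2·8.7·16.0) = 21.7816 m/s = 48.72 mph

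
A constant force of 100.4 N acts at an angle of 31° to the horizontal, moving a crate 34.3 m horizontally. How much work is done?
W = F·d·cosθ = (100.4)(34.3)cos(31°) = 2952 J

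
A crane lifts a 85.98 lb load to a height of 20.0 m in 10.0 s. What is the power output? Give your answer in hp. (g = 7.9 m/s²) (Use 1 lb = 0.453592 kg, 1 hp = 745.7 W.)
Convert to SI: m = 38.9998 kg, h = 20.0 m, t = 10.0 s
P = mgh/t = (38.9998)(7.9)(20.0)/10.0 = 616.197 W = 0.8263 hp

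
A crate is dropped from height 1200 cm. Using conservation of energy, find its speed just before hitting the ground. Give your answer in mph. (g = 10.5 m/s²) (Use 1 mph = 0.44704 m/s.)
Convert to SI: h = 12.0 m
mgh = ½mv² ⇒ v = √(2gh) = √(2·10.5·12.0) = 15.8745 m/s = 35.51 mph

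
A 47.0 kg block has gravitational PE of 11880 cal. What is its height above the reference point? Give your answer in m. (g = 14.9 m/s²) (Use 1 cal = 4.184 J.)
Convert to SI: m = 47.0 kg, PE = 49705.9 J
h = PE/(mg) = 49705.9/(47.0·14.9) = 70.98 m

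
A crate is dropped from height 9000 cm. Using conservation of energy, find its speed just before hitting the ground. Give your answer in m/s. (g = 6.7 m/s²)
Convert to SI: h = 90.0 m
mgh = ½mv² ⇒ v = √(2gh) = √(2·6.7·90.0) = 34.73 m/s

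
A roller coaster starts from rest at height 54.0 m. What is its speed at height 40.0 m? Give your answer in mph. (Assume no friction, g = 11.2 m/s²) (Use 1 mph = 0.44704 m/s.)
mgh₁ = mgh₂ + ½mv² ⇒ v = √(2g(h₁−h₂)) = √(2·11.2·14.0) = 17.7088 m/s = 39.61 mph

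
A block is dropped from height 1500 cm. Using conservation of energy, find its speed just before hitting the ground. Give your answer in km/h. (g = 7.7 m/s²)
Convert to SI: h = 15.0 m
mgh = ½mv² ⇒ v = √(2gh) = √(2·7.7·15.0) = 15.1987 m/s = 54.72 km/h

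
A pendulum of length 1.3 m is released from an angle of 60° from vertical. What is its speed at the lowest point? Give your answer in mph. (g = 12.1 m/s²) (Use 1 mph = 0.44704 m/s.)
h = L(1 − cosθ) = 1.3(1 − cos60°) = 0.65 m
v = √(2gh) = √(2·12.1·0.65) = 3.96611 m/s = 8.872 mph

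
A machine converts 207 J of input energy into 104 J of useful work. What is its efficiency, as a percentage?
η = W_out/W_in = 104/207 = 50.24%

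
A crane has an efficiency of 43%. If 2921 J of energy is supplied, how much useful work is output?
W_out = η·W_in = 0.43·2921 = 1256.03 J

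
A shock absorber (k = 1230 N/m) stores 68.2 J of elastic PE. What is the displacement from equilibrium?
x = √(2·PE/k) = √(2·68.2/1230) = 0.333 m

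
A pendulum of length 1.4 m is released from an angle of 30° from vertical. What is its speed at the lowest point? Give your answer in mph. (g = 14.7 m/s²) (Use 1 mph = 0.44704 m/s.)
h = L(1 − cosθ) = 1.4(1 − cos30°) = 0.187564 m
v = √(2gh) = √(2·14.7·0.187564) = 2.34827 m/s = 5.253 mph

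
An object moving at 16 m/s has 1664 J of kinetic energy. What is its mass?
m = 2·KE/v² = 2·1664/(16)² = 13.0 kg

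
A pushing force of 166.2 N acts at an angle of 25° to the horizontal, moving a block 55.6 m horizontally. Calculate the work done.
W = F·d·cosθ = (166.2)(55.6)cos(25°) = 8375 J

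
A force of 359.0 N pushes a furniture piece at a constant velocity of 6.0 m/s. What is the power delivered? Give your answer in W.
P = Fv = (359.0)(6.0) = 2154 W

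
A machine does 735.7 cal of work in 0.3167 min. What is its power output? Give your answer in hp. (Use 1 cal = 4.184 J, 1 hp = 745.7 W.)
Convert to SI: W = 3078.17 J, t = 19.002 s
P = W/t = 3078.17/19.002 = 161.992 W = 0.2172 hp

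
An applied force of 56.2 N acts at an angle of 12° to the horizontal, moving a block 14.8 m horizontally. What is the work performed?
W = F·d·cosθ = (56.2)(14.8)cos(12°) = 813.6 J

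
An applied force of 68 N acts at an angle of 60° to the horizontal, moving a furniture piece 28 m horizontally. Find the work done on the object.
W = F·d·cosθ = (68)(28)cos(60°) = 952.0 J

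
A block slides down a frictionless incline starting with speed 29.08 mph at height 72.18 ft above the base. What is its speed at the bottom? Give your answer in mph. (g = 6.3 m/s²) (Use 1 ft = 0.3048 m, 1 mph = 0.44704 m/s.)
Convert to SI: v₀ = 12.9999 m/s, h = 22.0005 m
½mv₀² + mgh = ½mv² ⇒ v = √(v₀² + 2gh) = √(12.9999² + 2·6.3·22.0005) = 21.1235 m/s = 47.25 mph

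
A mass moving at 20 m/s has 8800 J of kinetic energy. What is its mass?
m = 2·KE/v² = 2·8800/(20)² = 44.0 kg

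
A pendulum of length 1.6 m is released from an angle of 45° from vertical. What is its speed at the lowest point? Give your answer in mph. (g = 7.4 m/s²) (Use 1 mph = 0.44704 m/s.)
h = L(1 − cosθ) = 1.6(1 − cos45°) = 0.468629 m
v = √(2gh) = √(2·7.4·0.468629) = 2.63357 m/s = 5.891 mph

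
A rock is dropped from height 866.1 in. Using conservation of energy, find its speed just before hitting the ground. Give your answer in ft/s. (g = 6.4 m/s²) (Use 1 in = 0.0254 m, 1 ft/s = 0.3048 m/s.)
Convert to SI: h = 21.9989 m
mgh = ½mv² ⇒ v = √(2gh) = √(2·6.4·21.9989) = 16.7805 m/s = 55.05 ft/s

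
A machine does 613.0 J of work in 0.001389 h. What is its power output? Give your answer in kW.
Convert to SI: W = 613.0 J, t = 5.0004 s
P = W/t = 613.0/5.0004 = 122.59 W = 0.1226 kW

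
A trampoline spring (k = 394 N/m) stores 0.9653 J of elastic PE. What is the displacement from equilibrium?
x = √(2·PE/k) = √(2·0.9653/394) = 0.07 m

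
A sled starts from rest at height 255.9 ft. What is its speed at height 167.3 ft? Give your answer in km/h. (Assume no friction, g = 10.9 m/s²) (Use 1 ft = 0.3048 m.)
Convert to SI: h₁−h₂ = 27.0053 m
mgh₁ = mgh₂ + ½mv² ⇒ v = √(2g(h₁−h₂)) = √(2·10.9·27.0053) = 24.2635 m/s = 87.35 km/h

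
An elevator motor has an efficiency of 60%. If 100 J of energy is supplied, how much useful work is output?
W_out = η·W_in = 0.6·100 = 60.0 J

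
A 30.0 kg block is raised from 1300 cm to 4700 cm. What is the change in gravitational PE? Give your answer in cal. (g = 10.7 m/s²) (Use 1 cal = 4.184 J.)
Convert to SI: m = 30.0 kg, Δh = 34.0 m
ΔPE = mgΔh = (30.0)(10.7)(34.0) = 10914.0 J = 2609 cal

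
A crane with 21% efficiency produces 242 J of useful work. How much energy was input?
W_in = W_out/η = 242/0.21 = 1152 J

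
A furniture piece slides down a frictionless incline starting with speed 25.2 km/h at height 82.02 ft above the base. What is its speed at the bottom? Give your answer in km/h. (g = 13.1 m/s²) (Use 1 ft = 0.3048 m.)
Convert to SI: v₀ = 7.0 m/s, h = 24.9997 m
½mv₀² + mgh = ½mv² ⇒ v = √(v₀² + 2gh) = √(7.0² + 2·13.1·24.9997) = 26.5328 m/s = 95.52 km/h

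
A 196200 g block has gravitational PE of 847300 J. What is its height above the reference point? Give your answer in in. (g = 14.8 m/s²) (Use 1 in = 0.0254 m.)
Convert to SI: m = 196.2 kg, PE = 847300 J
h = PE/(mg) = 847300/(196.2·14.8) = 291.794 m = 11490 in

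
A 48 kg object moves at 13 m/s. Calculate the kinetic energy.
KE = ½mv² = ½(48)(13)² = 4056.0 J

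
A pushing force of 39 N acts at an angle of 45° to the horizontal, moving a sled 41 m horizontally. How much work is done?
W = F·d·cosθ = (39)(41)cos(45°) = 1131 J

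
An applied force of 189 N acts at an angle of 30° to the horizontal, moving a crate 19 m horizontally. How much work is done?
W = F·d·cosθ = (189)(19)cos(30°) = 3110 J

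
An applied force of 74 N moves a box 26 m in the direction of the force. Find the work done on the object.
W = F·d = (74)(26) = 1924 J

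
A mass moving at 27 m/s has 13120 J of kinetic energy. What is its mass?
m = 2·KE/v² = 2·13120/(27)² = 35.99 kg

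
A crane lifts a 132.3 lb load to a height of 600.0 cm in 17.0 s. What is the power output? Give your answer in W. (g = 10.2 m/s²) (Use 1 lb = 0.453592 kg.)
Convert to SI: m = 60.0102 kg, h = 6.0 m, t = 17.0 s
P = mgh/t = (60.0102)(10.2)(6.0)/17.0 = 216.0 W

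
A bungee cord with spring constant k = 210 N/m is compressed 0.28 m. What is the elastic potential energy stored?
PE = ½kx² = ½(210)(0.28)² = 8.232 J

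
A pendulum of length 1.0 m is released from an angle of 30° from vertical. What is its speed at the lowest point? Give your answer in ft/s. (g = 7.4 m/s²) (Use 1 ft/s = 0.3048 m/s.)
h = L(1 − cosθ) = 1.0(1 − cos30°) = 0.133975 m
v = √(2gh) = √(2·7.4·0.133975) = 1.40813 m/s = 4.62 ft/s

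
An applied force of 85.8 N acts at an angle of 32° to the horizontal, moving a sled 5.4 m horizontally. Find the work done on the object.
W = F·d·cosθ = (85.8)(5.4)cos(32°) = 392.9 J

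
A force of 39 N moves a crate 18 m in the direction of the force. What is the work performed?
W = F·d = (39)(18) = 702.0 J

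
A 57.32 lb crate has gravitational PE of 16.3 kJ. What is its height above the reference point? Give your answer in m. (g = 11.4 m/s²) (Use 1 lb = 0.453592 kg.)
Convert to SI: m = 25.9999 kg, PE = 16300.0 J
h = PE/(mg) = 16300.0/(25.9999·11.4) = 54.99 m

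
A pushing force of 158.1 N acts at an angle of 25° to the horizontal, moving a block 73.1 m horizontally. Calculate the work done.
W = F·d·cosθ = (158.1)(73.1)cos(25°) = 10470 J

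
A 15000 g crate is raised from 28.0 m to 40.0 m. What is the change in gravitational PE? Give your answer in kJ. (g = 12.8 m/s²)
Convert to SI: m = 15.0 kg, Δh = 12.0 m
ΔPE = mgΔh = (15.0)(12.8)(12.0) = 2304.0 J = 2.304 kJ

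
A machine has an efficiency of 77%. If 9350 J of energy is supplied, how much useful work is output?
W_out = η·W_in = 0.77·9350 = 7199.5 J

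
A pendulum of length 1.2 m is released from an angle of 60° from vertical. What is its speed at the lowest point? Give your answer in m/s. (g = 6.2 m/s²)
h = L(1 − cosθ) = 1.2(1 − cos60°) = 0.6 m
v = √(2gh) = √(2·6.2·0.6) = 2.728 m/s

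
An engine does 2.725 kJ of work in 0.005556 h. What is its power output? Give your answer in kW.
Convert to SI: W = 2725.0 J, t = 20.0016 s
P = W/t = 2725.0/20.0016 = 136.239 W = 0.1362 kW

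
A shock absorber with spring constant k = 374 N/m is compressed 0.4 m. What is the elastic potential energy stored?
PE = ½kx² = ½(374)(0.4)² = 29.92 J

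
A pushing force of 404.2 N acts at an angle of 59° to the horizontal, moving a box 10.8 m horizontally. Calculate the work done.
W = F·d·cosθ = (404.2)(10.8)cos(59°) = 2248 J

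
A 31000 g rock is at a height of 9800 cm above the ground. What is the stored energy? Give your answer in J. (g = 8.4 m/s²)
Convert to SI: m = 31.0 kg, h = 98.0 m
PE = mgh = (31.0)(8.4)(98.0) = 25520 J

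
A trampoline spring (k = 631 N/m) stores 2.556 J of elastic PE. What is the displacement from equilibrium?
x = √(2·PE/k) = √(2·2.556/631) = 0.09001 m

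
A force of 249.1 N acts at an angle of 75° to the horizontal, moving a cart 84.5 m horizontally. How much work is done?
W = F·d·cosθ = (249.1)(84.5)cos(75°) = 5448 J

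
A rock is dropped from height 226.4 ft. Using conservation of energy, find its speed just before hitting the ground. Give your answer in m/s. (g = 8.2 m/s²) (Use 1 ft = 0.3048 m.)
Convert to SI: h = 69.0067 m
mgh = ½mv² ⇒ v = √(2gh) = √(2·8.2·69.0067) = 33.64 m/s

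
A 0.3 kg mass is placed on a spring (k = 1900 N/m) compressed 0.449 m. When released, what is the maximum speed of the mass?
½kx² = ½mv² ⇒ v = x√(k/m) = (0.449)√(1900/0.3) = 35.73 m/s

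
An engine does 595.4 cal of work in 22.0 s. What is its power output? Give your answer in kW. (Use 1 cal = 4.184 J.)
Convert to SI: W = 2491.15 J, t = 22.0 s
P = W/t = 2491.15/22.0 = 113.234 W = 0.1132 kW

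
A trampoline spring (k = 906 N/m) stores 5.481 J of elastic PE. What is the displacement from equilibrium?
x = √(2·PE/k) = √(2·5.481/906) = 0.11 m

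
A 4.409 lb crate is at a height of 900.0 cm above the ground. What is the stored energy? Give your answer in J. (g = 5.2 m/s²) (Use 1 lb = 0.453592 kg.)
Convert to SI: m = 1.99989 kg, h = 9.0 m
PE = mgh = (1.99989)(5.2)(9.0) = 93.59 J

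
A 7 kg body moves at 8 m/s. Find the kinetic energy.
KE = ½mv² = ½(7)(8)² = 224.0 J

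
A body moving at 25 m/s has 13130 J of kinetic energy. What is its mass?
m = 2·KE/v² = 2·13130/(25)² = 42.02 kg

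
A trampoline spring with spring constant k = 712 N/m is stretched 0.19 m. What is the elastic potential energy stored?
PE = ½kx² = ½(712)(0.19)² = 12.85 J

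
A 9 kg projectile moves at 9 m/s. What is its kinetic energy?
KE = ½mv² = ½(9)(9)² = 364.5 J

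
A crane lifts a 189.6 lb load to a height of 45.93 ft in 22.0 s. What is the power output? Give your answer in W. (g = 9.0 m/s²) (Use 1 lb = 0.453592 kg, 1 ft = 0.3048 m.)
Convert to SI: m = 86.001 kg, h = 13.9995 m, t = 22.0 s
P = mgh/t = (86.001)(9.0)(13.9995)/22.0 = 492.5 W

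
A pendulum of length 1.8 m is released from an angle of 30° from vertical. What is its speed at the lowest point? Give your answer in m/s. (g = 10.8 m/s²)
h = L(1 − cosθ) = 1.8(1 − cos30°) = 0.241154 m
v = √(2gh) = √(2·10.8·0.241154) = 2.282 m/s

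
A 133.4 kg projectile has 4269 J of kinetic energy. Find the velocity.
v = √(2·KE/m) = √(2·4269/133.4) = 8.0 m/s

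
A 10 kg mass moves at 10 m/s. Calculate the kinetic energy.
KE = ½mv² = ½(10)(10)² = 500.0 J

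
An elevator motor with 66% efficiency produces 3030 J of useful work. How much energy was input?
W_in = W_out/η = 3030/0.66 = 4591 J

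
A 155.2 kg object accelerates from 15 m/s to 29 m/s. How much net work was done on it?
W = ΔKE = ½m(v₂² − v₁²) = ½(155.2)(29² − 15²) = 47801.6 J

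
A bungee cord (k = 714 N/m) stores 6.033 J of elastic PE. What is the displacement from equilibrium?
x = √(2·PE/k) = √(2·6.033/714) = 0.13 m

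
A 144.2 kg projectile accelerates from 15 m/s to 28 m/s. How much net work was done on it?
W = ΔKE = ½m(v₂² − v₁²) = ½(144.2)(28² − 15²) = 40303.9 J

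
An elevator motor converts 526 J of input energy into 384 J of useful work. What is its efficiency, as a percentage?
η = W_out/W_in = 384/526 = 73.0%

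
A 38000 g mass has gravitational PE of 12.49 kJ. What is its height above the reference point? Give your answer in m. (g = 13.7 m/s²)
Convert to SI: m = 38.0 kg, PE = 12490.0 J
h = PE/(mg) = 12490.0/(38.0·13.7) = 23.99 m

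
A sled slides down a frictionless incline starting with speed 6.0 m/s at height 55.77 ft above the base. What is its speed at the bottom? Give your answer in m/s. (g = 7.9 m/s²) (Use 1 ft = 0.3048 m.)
Convert to SI: v₀ = 6.0 m/s, h = 16.9987 m
½mv₀² + mgh = ½mv² ⇒ v = √(v₀² + 2gh) = √(6.0² + 2·7.9·16.9987) = 17.45 m/s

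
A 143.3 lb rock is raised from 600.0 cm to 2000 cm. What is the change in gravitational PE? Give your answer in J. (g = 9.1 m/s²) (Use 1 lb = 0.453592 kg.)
Convert to SI: m = 64.9997 kg, Δh = 14.0 m
ΔPE = mgΔh = (64.9997)(9.1)(14.0) = 8281 J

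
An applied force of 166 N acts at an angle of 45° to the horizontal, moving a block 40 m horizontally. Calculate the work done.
W = F·d·cosθ = (166)(40)cos(45°) = 4695 J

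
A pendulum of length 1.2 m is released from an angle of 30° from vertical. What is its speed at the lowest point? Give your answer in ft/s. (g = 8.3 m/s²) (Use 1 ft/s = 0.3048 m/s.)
h = L(1 − cosθ) = 1.2(1 − cos30°) = 0.16077 m
v = √(2gh) = √(2·8.3·0.16077) = 1.63364 m/s = 5.36 ft/s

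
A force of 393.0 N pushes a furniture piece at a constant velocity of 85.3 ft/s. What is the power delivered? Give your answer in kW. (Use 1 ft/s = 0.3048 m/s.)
Convert to SI: F = 393.0 N, v = 25.9994 m/s
P = Fv = (393.0)(25.9994) = 10217.8 W = 10.22 kW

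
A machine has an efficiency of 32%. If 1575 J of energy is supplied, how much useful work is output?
W_out = η·W_in = 0.32·1575 = 504.0 J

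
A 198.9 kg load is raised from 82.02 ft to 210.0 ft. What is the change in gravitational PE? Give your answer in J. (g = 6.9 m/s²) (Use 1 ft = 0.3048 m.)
Convert to SI: m = 198.9 kg, Δh = 39.0083 m
ΔPE = mgΔh = (198.9)(6.9)(39.0083) = 53540 J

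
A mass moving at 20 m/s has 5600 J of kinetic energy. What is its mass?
m = 2·KE/v² = 2·5600/(20)² = 28.0 kg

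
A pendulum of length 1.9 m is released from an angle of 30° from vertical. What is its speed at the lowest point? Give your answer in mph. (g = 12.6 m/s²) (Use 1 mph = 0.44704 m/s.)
h = L(1 − cosθ) = 1.9(1 − cos30°) = 0.254552 m
v = √(2gh) = √(2·12.6·0.254552) = 2.53273 m/s = 5.666 mph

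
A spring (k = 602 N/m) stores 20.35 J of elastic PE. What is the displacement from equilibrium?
x = √(2·PE/k) = √(2·20.35/602) = 0.26 m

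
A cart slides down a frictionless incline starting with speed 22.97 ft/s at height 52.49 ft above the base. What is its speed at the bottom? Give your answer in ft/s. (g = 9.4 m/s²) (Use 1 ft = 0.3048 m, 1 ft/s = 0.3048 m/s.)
Convert to SI: v₀ = 7.00126 m/s, h = 15.999 m
½mv₀² + mgh = ½mv² ⇒ v = √(v₀² + 2gh) = √(7.00126² + 2·9.4·15.999) = 18.7029 m/s = 61.36 ft/s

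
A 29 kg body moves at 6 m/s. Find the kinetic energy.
KE = ½mv² = ½(29)(6)² = 522.0 J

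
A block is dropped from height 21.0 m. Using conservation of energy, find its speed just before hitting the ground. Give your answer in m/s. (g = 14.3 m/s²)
mgh = ½mv² ⇒ v = √(2gh) = √(2·14.3·21.0) = 24.51 m/s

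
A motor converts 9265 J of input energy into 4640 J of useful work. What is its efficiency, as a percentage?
η = W_out/W_in = 4640/9265 = 50.08%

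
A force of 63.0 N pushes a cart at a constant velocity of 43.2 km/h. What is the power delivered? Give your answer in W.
Convert to SI: F = 63.0 N, v = 12.0 m/s
P = Fv = (63.0)(12.0) = 756.0 W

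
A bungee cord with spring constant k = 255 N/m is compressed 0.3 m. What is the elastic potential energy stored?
PE = ½kx² = ½(255)(0.3)² = 11.48 J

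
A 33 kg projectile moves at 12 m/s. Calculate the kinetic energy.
KE = ½mv² = ½(33)(12)² = 2376.0 J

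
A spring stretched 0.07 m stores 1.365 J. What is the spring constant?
k = 2·PE/x² = 2·1.365/(0.07)² = 557.1 N/m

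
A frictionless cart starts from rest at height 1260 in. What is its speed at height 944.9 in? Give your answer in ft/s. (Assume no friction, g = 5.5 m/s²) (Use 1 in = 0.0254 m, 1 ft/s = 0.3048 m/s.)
Convert to SI: h₁−h₂ = 8.00354 m
mgh₁ = mgh₂ + ½mv² ⇒ v = √(2g(h₁−h₂)) = √(2·5.5·8.00354) = 9.38291 m/s = 30.78 ft/s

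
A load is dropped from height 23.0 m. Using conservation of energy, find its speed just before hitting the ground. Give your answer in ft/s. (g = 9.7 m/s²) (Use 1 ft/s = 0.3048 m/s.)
mgh = ½mv² ⇒ v = √(2gh) = √(2·9.7·23.0) = 21.1234 m/s = 69.3 ft/s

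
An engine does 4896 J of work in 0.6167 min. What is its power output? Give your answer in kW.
Convert to SI: W = 4896.0 J, t = 37.002 s
P = W/t = 4896.0/37.002 = 132.317 W = 0.1323 kW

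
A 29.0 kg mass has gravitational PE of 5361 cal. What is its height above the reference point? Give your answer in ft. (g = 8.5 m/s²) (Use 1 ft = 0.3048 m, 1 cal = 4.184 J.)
Convert to SI: m = 29.0 kg, PE = 22430.4 J
h = PE/(mg) = 22430.4/(29.0·8.5) = 90.9956 m = 298.5 ft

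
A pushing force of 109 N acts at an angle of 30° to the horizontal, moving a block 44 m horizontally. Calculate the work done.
W = F·d·cosθ = (109)(44)cos(30°) = 4153 J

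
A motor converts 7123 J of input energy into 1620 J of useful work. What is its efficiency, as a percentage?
η = W_out/W_in = 1620/7123 = 22.74%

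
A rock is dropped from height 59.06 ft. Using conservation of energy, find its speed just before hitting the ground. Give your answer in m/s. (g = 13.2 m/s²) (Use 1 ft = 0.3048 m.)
Convert to SI: h = 18.0015 m
mgh = ½mv² ⇒ v = √(2gh) = √(2·13.2·18.0015) = 21.8 m/s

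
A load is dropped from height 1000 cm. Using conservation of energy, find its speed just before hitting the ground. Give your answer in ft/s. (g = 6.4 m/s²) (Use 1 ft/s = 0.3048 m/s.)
Convert to SI: h = 10.0 m
mgh = ½mv² ⇒ v = √(2gh) = √(2·6.4·10.0) = 11.3137 m/s = 37.12 ft/s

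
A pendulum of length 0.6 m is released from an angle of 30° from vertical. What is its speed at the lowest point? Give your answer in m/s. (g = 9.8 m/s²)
h = L(1 − cosθ) = 0.6(1 − cos30°) = 0.0803848 m
v = √(2gh) = √(2·9.8·0.0803848) = 1.255 m/s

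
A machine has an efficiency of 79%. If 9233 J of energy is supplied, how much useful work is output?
W_out = η·W_in = 0.79·9233 = 7294.07 J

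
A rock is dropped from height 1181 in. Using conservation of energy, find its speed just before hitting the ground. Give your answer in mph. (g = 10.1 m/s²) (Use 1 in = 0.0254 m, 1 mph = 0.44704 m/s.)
Convert to SI: h = 29.9974 m
mgh = ½mv² ⇒ v = √(2gh) = √(2·10.1·29.9974) = 24.616 m/s = 55.06 mph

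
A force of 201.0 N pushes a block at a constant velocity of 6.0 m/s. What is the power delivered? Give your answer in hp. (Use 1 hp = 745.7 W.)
P = Fv = (201.0)(6.0) = 1206.0 W = 1.617 hp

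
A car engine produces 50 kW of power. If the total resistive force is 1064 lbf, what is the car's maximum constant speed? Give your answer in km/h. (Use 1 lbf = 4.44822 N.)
Convert to SI: F = 4732.91 N
P = Fv ⇒ v = P/F = 50000 W/4732.91 N = 10.5643 m/s = 38.03 km/h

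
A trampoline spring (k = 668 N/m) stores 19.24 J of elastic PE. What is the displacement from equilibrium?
x = √(2·PE/k) = √(2·19.24/668) = 0.24 m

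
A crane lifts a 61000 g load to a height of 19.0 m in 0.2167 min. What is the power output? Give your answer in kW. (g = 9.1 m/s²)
Convert to SI: m = 61.0 kg, h = 19.0 m, t = 13.002 s
P = mgh/t = (61.0)(9.1)(19.0)/13.002 = 811.175 W = 0.8112 kW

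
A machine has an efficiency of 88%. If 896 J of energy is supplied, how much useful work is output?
W_out = η·W_in = 0.88·896 = 788.48 J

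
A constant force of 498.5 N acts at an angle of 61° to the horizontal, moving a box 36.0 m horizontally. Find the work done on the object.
W = F·d·cosθ = (498.5)(36.0)cos(61°) = 8700 J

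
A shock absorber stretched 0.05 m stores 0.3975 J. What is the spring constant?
k = 2·PE/x² = 2·0.3975/(0.05)² = 318.0 N/m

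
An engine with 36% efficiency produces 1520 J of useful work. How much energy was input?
W_in = W_out/η = 1520/0.36 = 4222 J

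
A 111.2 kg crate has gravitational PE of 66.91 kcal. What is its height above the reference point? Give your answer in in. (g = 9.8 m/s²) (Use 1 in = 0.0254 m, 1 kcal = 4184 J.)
Convert to SI: m = 111.2 kg, PE = 279951 J
h = PE/(mg) = 279951/(111.2·9.8) = 256.893 m = 10110 in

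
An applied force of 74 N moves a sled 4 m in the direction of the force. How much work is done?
W = F·d = (74)(4) = 296.0 J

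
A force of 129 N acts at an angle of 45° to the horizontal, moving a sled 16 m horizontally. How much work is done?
W = F·d·cosθ = (129)(16)cos(45°) = 1459 J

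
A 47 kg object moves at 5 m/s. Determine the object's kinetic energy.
KE = ½mv² = ½(47)(5)² = 587.5 J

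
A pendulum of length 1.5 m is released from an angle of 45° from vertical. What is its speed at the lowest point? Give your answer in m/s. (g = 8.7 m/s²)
h = L(1 − cosθ) = 1.5(1 − cos45°) = 0.43934 m
v = √(2gh) = √(2·8.7·0.43934) = 2.765 m/s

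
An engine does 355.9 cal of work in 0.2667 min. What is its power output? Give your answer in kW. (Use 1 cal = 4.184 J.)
Convert to SI: W = 1489.09 J, t = 16.002 s
P = W/t = 1489.09/16.002 = 93.0562 W = 0.09306 kW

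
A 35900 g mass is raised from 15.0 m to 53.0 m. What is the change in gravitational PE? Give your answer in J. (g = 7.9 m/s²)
Convert to SI: m = 35.9 kg, Δh = 38.0 m
ΔPE = mgΔh = (35.9)(7.9)(38.0) = 10780 J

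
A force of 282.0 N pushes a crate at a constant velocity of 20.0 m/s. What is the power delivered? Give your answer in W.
P = Fv = (282.0)(20.0) = 5640 W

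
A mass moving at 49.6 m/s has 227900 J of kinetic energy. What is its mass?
m = 2·KE/v² = 2·227900/(49.6)² = 185.3 kg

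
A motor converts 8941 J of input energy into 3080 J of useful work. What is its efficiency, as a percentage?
η = W_out/W_in = 3080/8941 = 34.45%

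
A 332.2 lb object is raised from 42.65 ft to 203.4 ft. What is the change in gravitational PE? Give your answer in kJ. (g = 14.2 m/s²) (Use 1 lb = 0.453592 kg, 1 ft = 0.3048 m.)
Convert to SI: m = 150.683 kg, Δh = 48.9966 m
ΔPE = mgΔh = (150.683)(14.2)(48.9966) = 104838 J = 104.8 kJ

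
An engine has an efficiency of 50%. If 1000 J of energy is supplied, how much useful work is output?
W_out = η·W_in = 0.5·1000 = 500.0 J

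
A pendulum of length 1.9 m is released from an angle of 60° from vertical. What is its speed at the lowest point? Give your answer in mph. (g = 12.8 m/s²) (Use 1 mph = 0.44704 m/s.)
h = L(1 − cosθ) = 1.9(1 − cos60°) = 0.95 m
v = √(2gh) = √(2·12.8·0.95) = 4.93153 m/s = 11.03 mph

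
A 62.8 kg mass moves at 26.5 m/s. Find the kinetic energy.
KE = ½mv² = ½(62.8)(26.5)² = 22050 J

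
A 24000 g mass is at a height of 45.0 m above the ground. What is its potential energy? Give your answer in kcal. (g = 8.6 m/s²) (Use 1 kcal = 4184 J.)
Convert to SI: m = 24.0 kg, h = 45.0 m
PE = mgh = (24.0)(8.6)(45.0) = 9288.0 J = 2.22 kcal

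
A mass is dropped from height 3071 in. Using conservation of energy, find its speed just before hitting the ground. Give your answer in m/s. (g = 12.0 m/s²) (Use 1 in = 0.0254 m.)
Convert to SI: h = 78.0034 m
mgh = ½mv² ⇒ v = √(2gh) = √(2·12.0·78.0034) = 43.27 m/s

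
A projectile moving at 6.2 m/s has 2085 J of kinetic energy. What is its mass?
m = 2·KE/v² = 2·2085/(6.2)² = 108.5 kg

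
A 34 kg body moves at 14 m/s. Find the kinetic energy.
KE = ½mv² = ½(34)(14)² = 3332.0 J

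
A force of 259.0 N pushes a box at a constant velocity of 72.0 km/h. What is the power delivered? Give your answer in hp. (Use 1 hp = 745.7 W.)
Convert to SI: F = 259.0 N, v = 20.0 m/s
P = Fv = (259.0)(20.0) = 5180.0 W = 6.946 hp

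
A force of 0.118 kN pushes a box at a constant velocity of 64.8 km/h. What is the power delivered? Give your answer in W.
Convert to SI: F = 118.0 N, v = 18.0 m/s
P = Fv = (118.0)(18.0) = 2124 W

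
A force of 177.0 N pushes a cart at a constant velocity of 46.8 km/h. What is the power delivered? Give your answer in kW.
Convert to SI: F = 177.0 N, v = 13.0 m/s
P = Fv = (177.0)(13.0) = 2301.0 W = 2.301 kW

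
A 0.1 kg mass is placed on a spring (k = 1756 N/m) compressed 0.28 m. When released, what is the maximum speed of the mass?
½kx² = ½mv² ⇒ v = x√(k/m) = (0.28)√(1756/0.1) = 37.1 m/s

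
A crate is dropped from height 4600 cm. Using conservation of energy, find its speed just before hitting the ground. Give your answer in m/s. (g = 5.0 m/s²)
Convert to SI: h = 46.0 m
mgh = ½mv² ⇒ v = √(2gh) = √(2·5.0·46.0) = 21.45 m/s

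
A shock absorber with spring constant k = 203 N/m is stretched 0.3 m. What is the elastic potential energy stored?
PE = ½kx² = ½(203)(0.3)² = 9.135 J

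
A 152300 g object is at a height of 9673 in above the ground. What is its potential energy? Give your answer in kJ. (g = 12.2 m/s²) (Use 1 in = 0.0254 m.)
Convert to SI: m = 152.3 kg, h = 245.694 m
PE = mgh = (152.3)(12.2)(245.694) = 456515 J = 456.5 kJ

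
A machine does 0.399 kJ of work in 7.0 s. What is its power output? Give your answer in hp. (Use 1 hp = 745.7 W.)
Convert to SI: W = 399.0 J, t = 7.0 s
P = W/t = 399.0/7.0 = 57.0 W = 0.07644 hp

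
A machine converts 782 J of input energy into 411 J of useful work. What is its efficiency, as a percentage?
η = W_out/W_in = 411/782 = 52.56%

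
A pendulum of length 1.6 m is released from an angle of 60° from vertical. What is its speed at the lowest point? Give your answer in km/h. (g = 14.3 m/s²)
h = L(1 − cosθ) = 1.6(1 − cos60°) = 0.8 m
v = √(2gh) = √(2·14.3·0.8) = 4.7833 m/s = 17.22 km/h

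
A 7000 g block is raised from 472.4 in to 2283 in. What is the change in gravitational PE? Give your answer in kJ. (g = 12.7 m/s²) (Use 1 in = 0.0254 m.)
Convert to SI: m = 7.0 kg, Δh = 45.9892 m
ΔPE = mgΔh = (7.0)(12.7)(45.9892) = 4088.44 J = 4.088 kJ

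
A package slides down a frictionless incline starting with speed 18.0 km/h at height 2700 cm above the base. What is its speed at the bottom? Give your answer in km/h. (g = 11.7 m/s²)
Convert to SI: v₀ = 5.0 m/s, h = 27.0 m
½mv₀² + mgh = ½mv² ⇒ v = √(v₀² + 2gh) = √(5.0² + 2·11.7·27.0) = 25.6281 m/s = 92.26 km/h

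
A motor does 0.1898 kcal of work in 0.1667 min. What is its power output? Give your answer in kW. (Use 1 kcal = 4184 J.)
Convert to SI: W = 794.123 J, t = 10.002 s
P = W/t = 794.123/10.002 = 79.3964 W = 0.0794 kW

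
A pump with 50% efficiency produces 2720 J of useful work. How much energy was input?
W_in = W_out/η = 2720/0.5 = 5440 J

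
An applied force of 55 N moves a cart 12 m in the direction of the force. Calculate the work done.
W = F·d = (55)(12) = 660.0 J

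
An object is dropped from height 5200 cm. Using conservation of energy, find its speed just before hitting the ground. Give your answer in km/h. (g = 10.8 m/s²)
Convert to SI: h = 52.0 m
mgh = ½mv² ⇒ v = √(2gh) = √(2·10.8·52.0) = 33.5142 m/s = 120.7 km/h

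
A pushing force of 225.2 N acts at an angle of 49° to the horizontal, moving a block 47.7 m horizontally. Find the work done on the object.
W = F·d·cosθ = (225.2)(47.7)cos(49°) = 7047 J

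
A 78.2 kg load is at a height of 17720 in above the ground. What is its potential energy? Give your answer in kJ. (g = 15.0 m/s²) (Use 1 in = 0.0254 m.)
Convert to SI: m = 78.2 kg, h = 450.088 m
PE = mgh = (78.2)(15.0)(450.088) = 527953 J = 528.0 kJ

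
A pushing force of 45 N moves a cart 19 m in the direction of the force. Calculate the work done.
W = F·d = (45)(19) = 855.0 J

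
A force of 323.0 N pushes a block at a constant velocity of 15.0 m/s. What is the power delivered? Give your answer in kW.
P = Fv = (323.0)(15.0) = 4845.0 W = 4.845 kW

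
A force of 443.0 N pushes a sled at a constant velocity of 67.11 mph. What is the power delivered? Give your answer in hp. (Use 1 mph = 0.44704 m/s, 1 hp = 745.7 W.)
Convert to SI: F = 443.0 N, v = 30.0009 m/s
P = Fv = (443.0)(30.0009) = 13290.4 W = 17.82 hp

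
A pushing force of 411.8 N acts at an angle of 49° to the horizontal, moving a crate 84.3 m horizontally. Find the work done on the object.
W = F·d·cosθ = (411.8)(84.3)cos(49°) = 22770 J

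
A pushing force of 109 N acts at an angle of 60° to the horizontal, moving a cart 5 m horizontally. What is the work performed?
W = F·d·cosθ = (109)(5)cos(60°) = 272.5 J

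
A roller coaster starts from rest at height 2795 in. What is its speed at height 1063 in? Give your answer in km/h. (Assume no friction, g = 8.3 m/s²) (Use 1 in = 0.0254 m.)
Convert to SI: h₁−h₂ = 43.9928 m
mgh₁ = mgh₂ + ½mv² ⇒ v = √(2g(h₁−h₂)) = √(2·8.3·43.9928) = 27.0237 m/s = 97.29 km/h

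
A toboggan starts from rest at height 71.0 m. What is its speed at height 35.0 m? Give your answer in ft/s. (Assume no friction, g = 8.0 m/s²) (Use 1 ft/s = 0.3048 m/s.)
mgh₁ = mgh₂ + ½mv² ⇒ v = √(2g(h₁−h₂)) = √(2·8.0·36.0) = 24.0 m/s = 78.74 ft/s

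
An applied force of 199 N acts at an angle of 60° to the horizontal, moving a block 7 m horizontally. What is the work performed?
W = F·d·cosθ = (199)(7)cos(60°) = 696.5 J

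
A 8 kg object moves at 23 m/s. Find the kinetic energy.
KE = ½mv² = ½(8)(23)² = 2116.0 J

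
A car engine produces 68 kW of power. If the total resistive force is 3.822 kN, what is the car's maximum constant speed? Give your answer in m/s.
Convert to SI: F = 3822.0 N
P = Fv ⇒ v = P/F = 68000 W/3822.0 N = 17.79 m/s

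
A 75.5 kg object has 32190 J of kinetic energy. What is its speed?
v = √(2·KE/m) = √(2·32190/75.5) = 29.2 m/s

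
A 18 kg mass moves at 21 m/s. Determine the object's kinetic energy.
KE = ½mv² = ½(18)(21)² = 3969.0 J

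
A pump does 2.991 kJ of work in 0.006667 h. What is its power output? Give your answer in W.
Convert to SI: W = 2991.0 J, t = 24.0012 s
P = W/t = 2991.0/24.0012 = 124.6 W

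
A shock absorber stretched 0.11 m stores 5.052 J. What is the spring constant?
k = 2·PE/x² = 2·5.052/(0.11)² = 835.0 N/m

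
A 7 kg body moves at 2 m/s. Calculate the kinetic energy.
KE = ½mv² = ½(7)(2)² = 14.0 J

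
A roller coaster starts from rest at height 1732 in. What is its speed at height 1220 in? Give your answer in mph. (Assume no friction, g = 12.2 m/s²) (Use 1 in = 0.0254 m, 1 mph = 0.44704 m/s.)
Convert to SI: h₁−h₂ = 13.0048 m
mgh₁ = mgh₂ + ½mv² ⇒ v = √(2g(h₁−h₂)) = √(2·12.2·13.0048) = 17.8134 m/s = 39.85 mph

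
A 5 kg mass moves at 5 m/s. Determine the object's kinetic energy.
KE = ½mv² = ½(5)(5)² = 62.5 J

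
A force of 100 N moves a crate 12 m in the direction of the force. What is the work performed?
W = F·d = (100)(12) = 1200 J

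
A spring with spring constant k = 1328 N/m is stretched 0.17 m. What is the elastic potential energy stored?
PE = ½kx² = ½(1328)(0.17)² = 19.19 J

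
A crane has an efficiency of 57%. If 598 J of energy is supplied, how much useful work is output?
W_out = η·W_in = 0.57·598 = 340.86 J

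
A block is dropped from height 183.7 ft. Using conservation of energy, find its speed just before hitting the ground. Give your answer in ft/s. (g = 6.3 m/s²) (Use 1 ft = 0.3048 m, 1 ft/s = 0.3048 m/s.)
Convert to SI: h = 55.9918 m
mgh = ½mv² ⇒ v = √(2gh) = √(2·6.3·55.9918) = 26.5612 m/s = 87.14 ft/s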